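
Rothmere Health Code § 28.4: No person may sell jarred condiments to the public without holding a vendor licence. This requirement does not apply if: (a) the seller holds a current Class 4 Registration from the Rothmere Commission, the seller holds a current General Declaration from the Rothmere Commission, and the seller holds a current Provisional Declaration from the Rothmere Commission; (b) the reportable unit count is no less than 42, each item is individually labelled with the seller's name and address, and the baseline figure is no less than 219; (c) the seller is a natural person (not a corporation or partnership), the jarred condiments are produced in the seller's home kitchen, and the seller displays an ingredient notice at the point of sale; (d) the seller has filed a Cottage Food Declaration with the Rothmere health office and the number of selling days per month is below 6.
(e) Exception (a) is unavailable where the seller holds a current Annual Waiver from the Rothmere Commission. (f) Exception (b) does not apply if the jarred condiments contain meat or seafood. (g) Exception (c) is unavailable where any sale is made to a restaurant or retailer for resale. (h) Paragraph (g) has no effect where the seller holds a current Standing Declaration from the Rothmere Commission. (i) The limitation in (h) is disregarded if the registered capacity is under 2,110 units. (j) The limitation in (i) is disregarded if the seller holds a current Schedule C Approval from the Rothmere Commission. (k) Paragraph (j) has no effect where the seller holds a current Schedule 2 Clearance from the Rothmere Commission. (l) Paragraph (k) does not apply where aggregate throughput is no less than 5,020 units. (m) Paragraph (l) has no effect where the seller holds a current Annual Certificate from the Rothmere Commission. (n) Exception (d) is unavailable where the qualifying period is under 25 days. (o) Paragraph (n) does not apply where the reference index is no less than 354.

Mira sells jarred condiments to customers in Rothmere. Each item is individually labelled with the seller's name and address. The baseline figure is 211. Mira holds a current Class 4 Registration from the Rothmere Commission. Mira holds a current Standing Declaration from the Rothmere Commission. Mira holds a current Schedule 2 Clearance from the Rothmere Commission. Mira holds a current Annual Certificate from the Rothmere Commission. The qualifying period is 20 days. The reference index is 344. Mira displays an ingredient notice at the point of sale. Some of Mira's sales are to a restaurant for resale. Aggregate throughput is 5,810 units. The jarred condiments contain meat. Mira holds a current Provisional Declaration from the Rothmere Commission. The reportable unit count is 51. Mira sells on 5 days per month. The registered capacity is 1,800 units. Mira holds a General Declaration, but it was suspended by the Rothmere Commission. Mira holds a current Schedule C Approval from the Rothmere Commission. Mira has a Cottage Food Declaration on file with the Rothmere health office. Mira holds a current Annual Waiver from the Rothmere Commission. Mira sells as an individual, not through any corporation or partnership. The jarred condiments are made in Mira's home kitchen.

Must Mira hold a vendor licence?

Exception (a) does not apply: the General Declaration is not current.
Exception (b) requires that the baseline figure is no less than 219; but the baseline figure is 211, short of 219, so (b) is unavailable.
Exception (c) is satisfied on its face — the seller is a natural person; the jarred condiments are home-kitchen produced; an ingredient notice is displayed. Turning to paragraphs (g)–(m): (g) is triggered — some sales are to a restaurant for resale. (h) is triggered (a current Standing Declaration is held), but is set aside by (i): (i) operates — the registered capacity is 1,800 units, under the 2,110 units limit. (j) is triggered (a current Schedule C Approval is held), but yields to (k): (k) operates against (j): a current Schedule 2 Clearance is held. (l) operates (aggregate throughput is 5,810 units, meeting the 5,020 units threshold), but is itself disapplied by (m): (m) operates against (l): a current Annual Certificate is held. Exception (c) does not apply.
Exception (d) is satisfied on its face — a Cottage Food Declaration is on file; the number of selling days per month is 5, below the 6 limit. Turning to paragraphs (n)–(o): (n) is triggered — the qualifying period is 20 days, under the 25 days limit. (o) is inapplicable (the reference index is 344, short of 354), so (n) stands. (d) is therefore removed.
Every exception is unavailable, so the rule governs.

Yes — Mira must hold a vendor licence.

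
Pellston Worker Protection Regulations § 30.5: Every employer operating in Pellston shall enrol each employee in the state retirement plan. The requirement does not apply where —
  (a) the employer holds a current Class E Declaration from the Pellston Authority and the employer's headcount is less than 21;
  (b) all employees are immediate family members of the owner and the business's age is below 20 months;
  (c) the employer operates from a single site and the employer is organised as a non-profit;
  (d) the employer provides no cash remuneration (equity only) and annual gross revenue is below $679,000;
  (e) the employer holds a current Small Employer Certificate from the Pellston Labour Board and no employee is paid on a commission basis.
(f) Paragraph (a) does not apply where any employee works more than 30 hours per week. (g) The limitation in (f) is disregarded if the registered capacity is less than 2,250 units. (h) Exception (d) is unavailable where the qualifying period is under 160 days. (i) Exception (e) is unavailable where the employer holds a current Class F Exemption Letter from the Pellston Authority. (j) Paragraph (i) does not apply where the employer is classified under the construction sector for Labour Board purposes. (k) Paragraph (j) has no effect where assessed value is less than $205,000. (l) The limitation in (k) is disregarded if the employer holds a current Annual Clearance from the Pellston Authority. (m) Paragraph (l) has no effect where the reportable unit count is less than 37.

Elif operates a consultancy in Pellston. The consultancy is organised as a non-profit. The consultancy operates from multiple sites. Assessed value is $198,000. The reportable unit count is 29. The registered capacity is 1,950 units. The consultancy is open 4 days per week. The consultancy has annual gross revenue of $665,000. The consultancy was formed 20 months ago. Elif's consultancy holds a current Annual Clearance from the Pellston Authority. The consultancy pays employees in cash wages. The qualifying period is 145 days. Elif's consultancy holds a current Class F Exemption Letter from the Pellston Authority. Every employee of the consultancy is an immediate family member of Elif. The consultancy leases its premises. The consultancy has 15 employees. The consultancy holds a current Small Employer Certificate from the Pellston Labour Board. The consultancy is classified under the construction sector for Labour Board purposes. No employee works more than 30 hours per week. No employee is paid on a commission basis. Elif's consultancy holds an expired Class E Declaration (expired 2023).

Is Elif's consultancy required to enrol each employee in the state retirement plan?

Exception (a) requires that the employer holds a current Class E Declaration from the Pellston Authority; but no current Class E Declaration is held, so (a) is unavailable.
Exception (b) fails — the business's age is 20 months, not below 20 months.
Exception (c) requires that the employer operates from a single site; but the employer operates from multiple sites, so (c) is unavailable.
Exception (d) fails — employees are paid cash wages.
Exception (e): a current Small Employer Certificate is held; no employee is paid on commission — every condition holds. But applying paragraphs (i)–(m): (i) operates against (e): a current Class F Exemption Letter is held. (j) applies (the consultancy is classified under the construction sector), but is set aside by (k): (k) operates against (j): assessed value is $198,000, less than the $205,000 limit. (l) would limit (k) — a current Annual Clearance is held — but (m) sets (l) aside: (m) operates against (l): the reportable unit count is 29, less than the 37 limit. Exception (e) does not apply.
No exception is made out. Elif's consultancy falls within the general rule.

Yes — Elif's consultancy must enrol each employee in the state retirement plan.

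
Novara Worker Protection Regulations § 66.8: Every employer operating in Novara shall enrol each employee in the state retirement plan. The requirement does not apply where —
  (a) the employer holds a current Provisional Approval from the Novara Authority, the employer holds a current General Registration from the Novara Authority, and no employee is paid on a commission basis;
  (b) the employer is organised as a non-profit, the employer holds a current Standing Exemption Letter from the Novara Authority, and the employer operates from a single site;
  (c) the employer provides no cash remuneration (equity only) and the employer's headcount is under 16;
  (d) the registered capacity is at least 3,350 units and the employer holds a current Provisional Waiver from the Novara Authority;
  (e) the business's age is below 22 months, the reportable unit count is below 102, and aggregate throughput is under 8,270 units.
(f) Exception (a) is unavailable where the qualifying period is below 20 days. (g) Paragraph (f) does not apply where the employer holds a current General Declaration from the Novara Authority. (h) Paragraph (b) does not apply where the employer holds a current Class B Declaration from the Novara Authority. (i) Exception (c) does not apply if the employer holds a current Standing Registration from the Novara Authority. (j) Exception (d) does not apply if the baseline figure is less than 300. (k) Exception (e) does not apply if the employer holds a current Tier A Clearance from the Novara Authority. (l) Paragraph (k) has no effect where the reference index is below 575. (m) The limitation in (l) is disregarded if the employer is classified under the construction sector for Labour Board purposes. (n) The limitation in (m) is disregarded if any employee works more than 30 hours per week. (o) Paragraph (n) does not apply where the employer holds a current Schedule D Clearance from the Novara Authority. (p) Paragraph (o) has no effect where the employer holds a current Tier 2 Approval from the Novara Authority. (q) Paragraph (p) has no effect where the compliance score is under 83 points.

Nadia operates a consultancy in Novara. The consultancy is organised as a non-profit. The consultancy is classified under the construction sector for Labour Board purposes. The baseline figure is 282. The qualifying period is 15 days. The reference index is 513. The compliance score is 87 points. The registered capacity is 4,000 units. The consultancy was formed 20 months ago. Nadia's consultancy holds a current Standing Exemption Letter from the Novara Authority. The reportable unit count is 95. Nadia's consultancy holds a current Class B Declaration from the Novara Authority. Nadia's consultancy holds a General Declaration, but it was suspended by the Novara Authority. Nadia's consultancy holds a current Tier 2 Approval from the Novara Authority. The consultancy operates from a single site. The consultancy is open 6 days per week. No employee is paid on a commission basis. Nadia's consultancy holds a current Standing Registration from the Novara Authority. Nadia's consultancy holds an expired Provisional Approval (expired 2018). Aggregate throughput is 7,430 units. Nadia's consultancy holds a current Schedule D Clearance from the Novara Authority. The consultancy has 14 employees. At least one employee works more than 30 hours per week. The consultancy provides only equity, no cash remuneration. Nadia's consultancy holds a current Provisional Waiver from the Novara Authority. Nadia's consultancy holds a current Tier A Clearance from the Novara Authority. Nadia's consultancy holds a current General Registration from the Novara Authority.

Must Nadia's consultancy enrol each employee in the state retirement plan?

Exception (a) requires that the employer holds a current Provisional Approval from the Novara Authority; but the Provisional Approval is not current, so (a) is unavailable.
Exception (b): the employer is a non-profit; a current Standing Exemption Letter is held; the employer operates from a single site — every condition holds. However, paragraph (h) must be considered: (h) applies — a current Class B Declaration is held. Exception (b) does not apply.
Exception (c)'s conditions are all satisfied: remuneration is equity-only; the employer's headcount is 14, under the 16 limit. However, paragraph (i) must be considered: (i) applies — a current Standing Registration is held. Exception (c) does not apply.
Exception (d) is satisfied on its face — the registered capacity is 4,000 units, meeting the 3,350 units threshold; a current Provisional Waiver is held. Turning to paragraph (j): (j) operates against (d): the baseline figure is 282, less than the 300 limit. (d) is therefore removed.
Exception (e): the business's age is 20 months, below the 22 months limit; the reportable unit count is 95, below the 102 limit; aggregate throughput is 7,430 units, under the 8,270 units limit — every condition holds. Applying paragraphs (k)–(q): (k) would limit (e) — a current Tier A Clearance is held — but (l) sets (k) aside: (l) operates against (k): the reference index is 513, below the 575 limit. (m) would limit (l) — the consultancy is classified under the construction sector — but (n) sets (m) aside: (n) is triggered — at least one employee exceeds 30 hours/week. (o) is engaged (a current Schedule D Clearance is held), but is set aside by (p): (p) operates against (o): a current Tier 2 Approval is held. (q) does not operate here (the compliance score is 87 points, not under 83 points), so (p) stands. Exception (e) stands.

No — exception (e) applies; Nadia's consultancy is not required to enrol each employee in the state retirement plan.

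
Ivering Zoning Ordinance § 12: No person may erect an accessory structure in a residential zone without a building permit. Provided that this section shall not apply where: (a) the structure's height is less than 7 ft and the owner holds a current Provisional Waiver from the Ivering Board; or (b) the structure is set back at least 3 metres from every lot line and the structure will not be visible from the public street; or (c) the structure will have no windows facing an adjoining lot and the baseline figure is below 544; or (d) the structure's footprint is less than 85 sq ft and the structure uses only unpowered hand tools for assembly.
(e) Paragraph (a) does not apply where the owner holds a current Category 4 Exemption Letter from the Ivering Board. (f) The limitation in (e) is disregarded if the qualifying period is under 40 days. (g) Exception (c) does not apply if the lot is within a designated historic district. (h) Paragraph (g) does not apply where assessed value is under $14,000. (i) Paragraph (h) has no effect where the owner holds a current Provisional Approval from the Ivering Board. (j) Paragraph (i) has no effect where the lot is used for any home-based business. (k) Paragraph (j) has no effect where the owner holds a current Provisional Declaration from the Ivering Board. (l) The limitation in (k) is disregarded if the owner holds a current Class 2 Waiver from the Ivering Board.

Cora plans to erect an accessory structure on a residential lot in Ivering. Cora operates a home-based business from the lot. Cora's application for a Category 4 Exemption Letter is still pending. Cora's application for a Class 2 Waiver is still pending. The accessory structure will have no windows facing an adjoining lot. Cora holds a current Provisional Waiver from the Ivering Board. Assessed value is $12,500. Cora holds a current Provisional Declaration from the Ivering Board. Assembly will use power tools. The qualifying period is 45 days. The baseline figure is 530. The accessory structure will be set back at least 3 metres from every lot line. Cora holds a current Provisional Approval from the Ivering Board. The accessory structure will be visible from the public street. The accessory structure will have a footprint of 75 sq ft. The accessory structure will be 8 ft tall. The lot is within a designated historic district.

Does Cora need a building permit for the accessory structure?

Exception (a) fails — the structure's height is 8 ft, not less than 7 ft.
Exception (b) fails — the structure will be visible from the street.
Exception (c): no windows face an adjoining lot; the baseline figure is 530, below the 544 limit — every condition holds. But applying paragraphs (g)–(l): (g) applies — the lot is in a historic district. (h) applies (assessed value is $12,500, under the $14,000 limit), but is itself disapplied by (i): (i) is triggered — a current Provisional Approval is held. (j) would limit (i) — a home-based business operates on the lot — but (k) sets (j) aside: (k) applies — a current Provisional Declaration is held. (l) does not operate here (the Class 2 Waiver is not current), so (k) stands. (c) is therefore removed.
Exception (d) does not apply: assembly uses power tools.
No exception displaces § 12.

Yes — Cora must obtain a building permit.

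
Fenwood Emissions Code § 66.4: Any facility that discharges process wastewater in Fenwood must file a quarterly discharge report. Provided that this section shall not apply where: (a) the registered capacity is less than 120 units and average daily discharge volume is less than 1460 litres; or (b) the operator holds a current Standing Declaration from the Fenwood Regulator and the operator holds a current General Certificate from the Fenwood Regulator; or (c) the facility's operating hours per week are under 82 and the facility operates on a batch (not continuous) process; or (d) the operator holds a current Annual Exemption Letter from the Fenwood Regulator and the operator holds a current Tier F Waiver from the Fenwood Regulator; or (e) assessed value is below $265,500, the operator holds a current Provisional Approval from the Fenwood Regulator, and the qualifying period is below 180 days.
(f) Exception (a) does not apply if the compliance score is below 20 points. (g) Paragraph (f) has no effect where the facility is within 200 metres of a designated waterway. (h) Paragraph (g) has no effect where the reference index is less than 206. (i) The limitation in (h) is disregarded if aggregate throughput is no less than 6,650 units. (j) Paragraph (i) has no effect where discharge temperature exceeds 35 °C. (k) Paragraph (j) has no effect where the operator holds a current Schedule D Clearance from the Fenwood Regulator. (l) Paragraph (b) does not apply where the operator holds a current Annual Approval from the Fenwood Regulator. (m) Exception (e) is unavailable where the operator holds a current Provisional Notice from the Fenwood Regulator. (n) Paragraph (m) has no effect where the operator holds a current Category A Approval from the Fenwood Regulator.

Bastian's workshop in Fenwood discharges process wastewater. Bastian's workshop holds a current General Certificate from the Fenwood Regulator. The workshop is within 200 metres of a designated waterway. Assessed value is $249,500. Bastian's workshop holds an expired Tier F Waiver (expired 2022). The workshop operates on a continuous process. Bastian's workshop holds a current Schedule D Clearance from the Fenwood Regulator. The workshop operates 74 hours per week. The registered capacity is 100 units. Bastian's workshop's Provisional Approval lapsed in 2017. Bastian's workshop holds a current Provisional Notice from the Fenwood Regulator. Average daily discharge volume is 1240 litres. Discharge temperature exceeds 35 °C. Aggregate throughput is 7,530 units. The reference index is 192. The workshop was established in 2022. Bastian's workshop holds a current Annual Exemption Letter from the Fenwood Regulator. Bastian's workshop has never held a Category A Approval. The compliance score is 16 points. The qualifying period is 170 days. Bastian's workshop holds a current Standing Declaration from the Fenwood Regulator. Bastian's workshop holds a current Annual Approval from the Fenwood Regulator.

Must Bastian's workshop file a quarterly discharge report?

Exception (a) is satisfied on its face — the registered capacity is 100 units, less than the 120 units limit; average daily discharge volume is 1240 litres, less than the 1460 litres limit. Applying paragraphs (f)–(k): (f) applies (the compliance score is 16 points, below the 20 points limit), but is itself disapplied by (g): (g) applies — the workshop is within 200 m of a designated waterway. (h) applies (the reference index is 192, less than the 206 limit), but is displaced by (i): (i) operates against (h): aggregate throughput is 7,530 units, meeting the 6,650 units threshold. (j) is engaged (discharge temperature exceeds 35 °C), but is set aside by (k): (k) operates against (j): a current Schedule D Clearance is held. Exception (a) stands.
Exception (b): a current Standing Declaration is held; a current General Certificate is held — every condition holds. But applying paragraph (l): (l) operates against (b): a current Annual Approval is held. Exception (b) does not apply.
Exception (c) fails — the facility operates on a continuous process.
Exception (d) does not apply: there is no Tier F Waiver in force.
Exception (e) fails — no current Provisional Approval is held.

No — exception (a) applies; Bastian's workshop is not required to file a quarterly discharge report.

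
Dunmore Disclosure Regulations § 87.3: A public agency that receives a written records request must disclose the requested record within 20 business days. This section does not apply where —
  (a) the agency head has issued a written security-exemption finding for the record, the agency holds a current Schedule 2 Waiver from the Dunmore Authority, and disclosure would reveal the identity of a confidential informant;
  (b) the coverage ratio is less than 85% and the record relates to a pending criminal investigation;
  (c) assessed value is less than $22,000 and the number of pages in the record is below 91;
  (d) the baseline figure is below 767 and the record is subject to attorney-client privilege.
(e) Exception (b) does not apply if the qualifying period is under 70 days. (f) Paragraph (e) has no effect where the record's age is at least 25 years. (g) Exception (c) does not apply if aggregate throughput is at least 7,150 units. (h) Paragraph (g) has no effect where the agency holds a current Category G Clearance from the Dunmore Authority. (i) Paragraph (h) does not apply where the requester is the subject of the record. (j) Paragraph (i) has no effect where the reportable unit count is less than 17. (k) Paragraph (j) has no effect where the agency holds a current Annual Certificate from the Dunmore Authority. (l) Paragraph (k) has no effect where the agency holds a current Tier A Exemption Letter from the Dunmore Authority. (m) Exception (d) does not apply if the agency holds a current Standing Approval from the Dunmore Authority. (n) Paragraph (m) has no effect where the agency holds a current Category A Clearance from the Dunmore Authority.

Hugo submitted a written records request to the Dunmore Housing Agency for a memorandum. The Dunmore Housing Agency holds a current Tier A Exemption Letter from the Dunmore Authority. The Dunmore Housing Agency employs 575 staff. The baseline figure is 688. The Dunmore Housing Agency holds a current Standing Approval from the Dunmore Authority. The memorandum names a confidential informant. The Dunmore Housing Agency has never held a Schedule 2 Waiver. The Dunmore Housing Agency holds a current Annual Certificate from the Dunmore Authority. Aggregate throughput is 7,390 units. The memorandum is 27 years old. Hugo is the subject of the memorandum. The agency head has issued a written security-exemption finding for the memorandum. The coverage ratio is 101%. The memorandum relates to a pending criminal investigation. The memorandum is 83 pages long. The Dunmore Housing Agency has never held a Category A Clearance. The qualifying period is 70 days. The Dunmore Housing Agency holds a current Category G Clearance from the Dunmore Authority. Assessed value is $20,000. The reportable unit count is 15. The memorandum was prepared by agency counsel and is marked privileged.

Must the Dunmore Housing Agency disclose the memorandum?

Exception (a) requires that the agency holds a current Schedule 2 Waiver from the Dunmore Authority; but there is no Schedule 2 Waiver in force, so (a) is unavailable.
Exception (b) does not apply: the coverage ratio is 101%, not less than 85%.
Exception (c): assessed value is $20,000, less than the $22,000 limit; the number of pages in the record is 83, below the 91 limit — every condition holds. Under paragraphs (g)–(l): (g) would limit (c) — aggregate throughput is 7,390 units, meeting the 7,150 units threshold — but (h) sets (g) aside: (h) operates against (g): a current Category G Clearance is held. (i) would limit (h) — Hugo is the subject of the memorandum — but (j) sets (i) aside: (j) operates against (i): the reportable unit count is 15, less than the 17 limit. (k) would limit (j) — a current Annual Certificate is held — but (l) sets (k) aside: (l) operates against (k): a current Tier A Exemption Letter is held. So (c) applies.
All of (d)'s requirements are met (the baseline figure is 688, below the 767 limit; the memorandum is privileged). However, paragraphs (m)–(n) must be considered: (m) applies — a current Standing Approval is held. (n) is not triggered (there is no Category A Clearance in force), so (m) stands. (d) is therefore removed.

No — exception (c) applies; the Dunmore Housing Agency is not required to disclose the memorandum.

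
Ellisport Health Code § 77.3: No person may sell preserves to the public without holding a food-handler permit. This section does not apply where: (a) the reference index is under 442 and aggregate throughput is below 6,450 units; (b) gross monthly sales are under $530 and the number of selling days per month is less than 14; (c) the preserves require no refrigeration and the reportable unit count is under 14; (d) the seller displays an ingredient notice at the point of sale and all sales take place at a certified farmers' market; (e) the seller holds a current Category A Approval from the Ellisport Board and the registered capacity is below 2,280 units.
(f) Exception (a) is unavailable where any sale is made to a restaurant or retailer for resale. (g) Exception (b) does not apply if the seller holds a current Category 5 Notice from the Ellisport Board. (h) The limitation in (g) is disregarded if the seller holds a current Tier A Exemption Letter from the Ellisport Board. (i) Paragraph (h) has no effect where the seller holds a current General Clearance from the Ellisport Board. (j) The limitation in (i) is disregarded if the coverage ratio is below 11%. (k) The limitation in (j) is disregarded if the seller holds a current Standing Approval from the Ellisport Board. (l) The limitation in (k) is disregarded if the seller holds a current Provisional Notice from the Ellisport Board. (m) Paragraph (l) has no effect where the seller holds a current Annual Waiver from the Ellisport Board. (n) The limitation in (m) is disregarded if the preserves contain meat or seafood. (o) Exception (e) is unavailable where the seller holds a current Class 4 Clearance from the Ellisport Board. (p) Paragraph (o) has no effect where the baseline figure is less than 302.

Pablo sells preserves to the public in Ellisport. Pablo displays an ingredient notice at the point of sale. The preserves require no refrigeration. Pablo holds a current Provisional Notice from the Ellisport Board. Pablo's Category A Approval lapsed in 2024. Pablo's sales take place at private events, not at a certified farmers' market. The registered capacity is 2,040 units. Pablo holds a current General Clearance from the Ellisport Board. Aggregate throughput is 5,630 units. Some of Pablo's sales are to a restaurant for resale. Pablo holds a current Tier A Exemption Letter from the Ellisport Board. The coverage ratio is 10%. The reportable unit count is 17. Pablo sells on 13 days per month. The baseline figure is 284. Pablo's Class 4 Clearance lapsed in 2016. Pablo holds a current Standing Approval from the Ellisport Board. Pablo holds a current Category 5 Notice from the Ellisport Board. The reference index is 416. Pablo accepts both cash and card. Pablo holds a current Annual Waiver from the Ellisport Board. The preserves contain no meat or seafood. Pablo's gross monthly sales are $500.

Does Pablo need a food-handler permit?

Exception (a): the reference index is 416, under the 442 limit; aggregate throughput is 5,630 units, below the 6,450 units limit — every condition holds. But applying paragraph (f): (f) operates against (a): some sales are to a restaurant for resale. So (a) is unavailable.
Exception (b): gross monthly sales are $500, under the $530 limit; the number of selling days per month is 13, less than the 14 limit — every condition holds. But applying paragraphs (g)–(n): (g) operates against (b): a current Category 5 Notice is held. (h) would limit (g) — a current Tier A Exemption Letter is held — but (i) sets (h) aside: (i) is triggered — a current General Clearance is held. (j) would limit (i) — the coverage ratio is 10%, below the 11% limit — but (k) sets (j) aside: (k) operates — a current Standing Approval is held. (l) would limit (k) — a current Provisional Notice is held — but (m) sets (l) aside: (m) applies — a current Annual Waiver is held. (n) does not operate here (the preserves contain no meat or seafood), so (m) stands. So (b) is unavailable.
Exception (c) does not apply: the reportable unit count is 17, not under 14.
Exception (d) does not apply: sales are at private events, not a certified farmers' market.
Exception (e) requires that the seller holds a current Category A Approval from the Ellisport Board; but the Category A Approval is not current, so (e) is unavailable.
No exception applies. The general rule governs.

Yes — Pablo must hold a food-handler permit.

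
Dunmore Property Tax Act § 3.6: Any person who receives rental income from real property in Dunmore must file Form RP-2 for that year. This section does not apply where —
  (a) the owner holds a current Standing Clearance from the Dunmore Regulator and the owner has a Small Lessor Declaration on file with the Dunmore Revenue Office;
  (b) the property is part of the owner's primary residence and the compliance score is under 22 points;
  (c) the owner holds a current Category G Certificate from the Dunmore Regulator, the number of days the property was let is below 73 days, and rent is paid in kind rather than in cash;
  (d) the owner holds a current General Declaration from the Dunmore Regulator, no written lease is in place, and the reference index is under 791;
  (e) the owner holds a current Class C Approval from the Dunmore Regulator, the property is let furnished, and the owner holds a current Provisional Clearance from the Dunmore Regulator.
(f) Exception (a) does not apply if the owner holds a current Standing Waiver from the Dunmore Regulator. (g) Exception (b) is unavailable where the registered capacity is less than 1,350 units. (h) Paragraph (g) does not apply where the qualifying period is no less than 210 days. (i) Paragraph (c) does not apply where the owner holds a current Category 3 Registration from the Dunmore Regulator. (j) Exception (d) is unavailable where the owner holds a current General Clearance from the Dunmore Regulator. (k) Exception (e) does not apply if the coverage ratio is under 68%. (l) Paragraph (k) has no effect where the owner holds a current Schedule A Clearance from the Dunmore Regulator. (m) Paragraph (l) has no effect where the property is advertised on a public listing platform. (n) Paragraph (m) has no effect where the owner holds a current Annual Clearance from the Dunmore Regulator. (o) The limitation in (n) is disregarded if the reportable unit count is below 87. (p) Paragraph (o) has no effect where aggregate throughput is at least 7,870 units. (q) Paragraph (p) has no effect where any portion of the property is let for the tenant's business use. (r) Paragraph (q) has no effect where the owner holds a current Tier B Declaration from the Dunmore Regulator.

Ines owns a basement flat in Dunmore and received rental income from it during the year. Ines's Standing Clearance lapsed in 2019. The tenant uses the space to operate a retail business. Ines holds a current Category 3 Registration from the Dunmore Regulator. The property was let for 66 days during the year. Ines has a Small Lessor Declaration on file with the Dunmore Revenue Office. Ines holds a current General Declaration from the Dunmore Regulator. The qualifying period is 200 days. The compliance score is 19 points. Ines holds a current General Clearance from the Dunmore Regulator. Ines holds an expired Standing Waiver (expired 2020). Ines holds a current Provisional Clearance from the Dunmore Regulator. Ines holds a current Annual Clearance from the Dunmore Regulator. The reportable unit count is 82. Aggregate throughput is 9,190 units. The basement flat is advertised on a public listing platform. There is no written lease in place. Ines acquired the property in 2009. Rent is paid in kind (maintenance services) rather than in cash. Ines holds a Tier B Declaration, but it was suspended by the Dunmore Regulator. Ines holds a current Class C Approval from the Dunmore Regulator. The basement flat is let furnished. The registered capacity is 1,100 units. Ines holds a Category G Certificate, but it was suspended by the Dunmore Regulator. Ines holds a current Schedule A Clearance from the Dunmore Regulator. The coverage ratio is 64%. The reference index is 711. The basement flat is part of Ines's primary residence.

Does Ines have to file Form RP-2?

Yes — Ines must file Form RP-2.

Exception (a) fails — no current Standing Clearance is held.
Exception (b)'s conditions are all satisfied: the basement flat is part of the primary residence; the compliance score is 19 points, under the 22 points limit. But: (g) operates against (b): the registered capacity is 1,100 units, less than the 1,350 units limit. (h) is not triggered (the qualifying period is 200 days, short of 210 days), so (g) stands. So (b) is unavailable.
Exception (c) requires that the owner holds a current Category G Certificate from the Dunmore Regulator; but the Category G Certificate is not current, so (c) is unavailable.
Exception (d)'s conditions are all satisfied: a current General Declaration is held; there is no written lease; the reference index is 711, under the 791 limit. Turning to paragraph (j): (j) operates against (d): a current General Clearance is held. (d) is therefore removed.
Exception (e) is satisfied on its face — a current Class C Approval is held; the property is let furnished; a current Provisional Clearance is held. But applying paragraphs (k)–(r): (k) operates against (e): the coverage ratio is 64%, under the 68% limit. (l) would limit (k) — a current Schedule A Clearance is held — but (m) sets (l) aside: (m) operates against (l): the property is publicly advertised. (n) would limit (m) — a current Annual Clearance is held — but (o) sets (n) aside: (o) operates — the reportable unit count is 82, below the 87 limit. (p) would limit (o) — aggregate throughput is 9,190 units, meeting the 7,870 units threshold — but (q) sets (p) aside: (q) operates — the space is let for business use. (r), which would lift (q), is not triggered — there is no Tier B Declaration in force. Exception (e) does not apply.
Every exception is unavailable, so the rule governs.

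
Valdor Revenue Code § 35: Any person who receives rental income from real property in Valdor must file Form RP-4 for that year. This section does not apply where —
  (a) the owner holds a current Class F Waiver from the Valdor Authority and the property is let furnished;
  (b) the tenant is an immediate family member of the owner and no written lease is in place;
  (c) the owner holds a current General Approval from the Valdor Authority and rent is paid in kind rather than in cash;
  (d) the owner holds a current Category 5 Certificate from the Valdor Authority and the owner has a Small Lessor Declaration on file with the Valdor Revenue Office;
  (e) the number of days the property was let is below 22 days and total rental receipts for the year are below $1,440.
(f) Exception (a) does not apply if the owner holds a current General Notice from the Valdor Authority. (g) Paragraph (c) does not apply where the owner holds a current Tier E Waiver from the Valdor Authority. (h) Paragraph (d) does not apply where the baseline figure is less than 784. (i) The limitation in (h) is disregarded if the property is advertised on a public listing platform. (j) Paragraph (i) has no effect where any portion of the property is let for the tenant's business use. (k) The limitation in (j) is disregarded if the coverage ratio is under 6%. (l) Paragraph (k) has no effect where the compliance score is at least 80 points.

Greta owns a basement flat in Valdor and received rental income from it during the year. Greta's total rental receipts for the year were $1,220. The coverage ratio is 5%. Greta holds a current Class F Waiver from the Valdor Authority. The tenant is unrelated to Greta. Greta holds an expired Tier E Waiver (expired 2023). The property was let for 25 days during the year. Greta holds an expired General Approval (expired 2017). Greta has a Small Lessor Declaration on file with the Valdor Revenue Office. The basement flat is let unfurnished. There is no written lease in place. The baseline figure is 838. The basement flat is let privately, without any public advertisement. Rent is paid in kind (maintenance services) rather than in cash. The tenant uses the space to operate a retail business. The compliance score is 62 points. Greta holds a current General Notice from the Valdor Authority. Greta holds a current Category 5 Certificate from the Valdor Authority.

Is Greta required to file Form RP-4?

No — exception (d) applies; Greta is not required to file Form RP-4.

Exception (a) does not apply: the property is let unfurnished.
Exception (b) fails — the tenant is unrelated to the owner.
Exception (c) fails — no current General Approval is held.
Exception (d): a current Category 5 Certificate is held; a Small Lessor Declaration is on file — every condition holds. As to paragraphs (h)–(l): (h) is not engaged — the baseline figure is 838, not less than 784. So (d) applies.
Exception (e) fails — the number of days the property was let is 25 days, not below 22 days.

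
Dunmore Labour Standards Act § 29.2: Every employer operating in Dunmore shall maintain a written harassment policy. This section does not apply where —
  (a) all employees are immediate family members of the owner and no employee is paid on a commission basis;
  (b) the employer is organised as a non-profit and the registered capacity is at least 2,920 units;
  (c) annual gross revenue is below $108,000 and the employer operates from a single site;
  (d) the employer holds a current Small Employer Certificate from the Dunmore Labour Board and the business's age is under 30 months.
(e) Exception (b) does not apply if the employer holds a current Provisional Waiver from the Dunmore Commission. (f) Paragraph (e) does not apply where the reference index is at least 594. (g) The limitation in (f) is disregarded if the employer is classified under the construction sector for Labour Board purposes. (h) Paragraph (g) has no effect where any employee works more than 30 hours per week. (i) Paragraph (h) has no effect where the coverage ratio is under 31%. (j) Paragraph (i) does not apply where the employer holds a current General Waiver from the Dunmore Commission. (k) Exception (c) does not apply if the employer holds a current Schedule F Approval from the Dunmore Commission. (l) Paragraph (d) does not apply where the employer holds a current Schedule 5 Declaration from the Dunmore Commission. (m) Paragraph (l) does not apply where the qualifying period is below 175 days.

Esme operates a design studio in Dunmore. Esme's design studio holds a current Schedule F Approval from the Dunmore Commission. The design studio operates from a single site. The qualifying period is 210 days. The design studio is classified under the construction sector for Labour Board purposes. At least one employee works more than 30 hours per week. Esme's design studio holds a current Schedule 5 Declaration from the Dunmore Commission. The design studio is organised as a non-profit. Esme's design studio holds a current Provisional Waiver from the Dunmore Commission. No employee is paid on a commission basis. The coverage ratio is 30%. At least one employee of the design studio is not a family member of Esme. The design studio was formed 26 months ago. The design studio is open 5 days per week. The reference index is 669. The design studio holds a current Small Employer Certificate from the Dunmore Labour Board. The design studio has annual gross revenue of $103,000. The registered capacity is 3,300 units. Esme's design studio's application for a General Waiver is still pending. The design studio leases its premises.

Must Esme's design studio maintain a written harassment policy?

Exception (a) fails — at least one employee is not a family member.
All of (b)'s requirements are met (the employer is a non-profit; the registered capacity is 3,300 units, meeting the 2,920 units threshold). Turning to paragraphs (e)–(j): (e) is triggered — a current Provisional Waiver is held. (f) operates (the reference index is 669, meeting the 594 threshold), but is displaced by (g): (g) operates — the design studio is classified under the construction sector. (h) is engaged (at least one employee exceeds 30 hours/week), but is displaced by (i): (i) operates against (h): the coverage ratio is 30%, under the 31% limit. (j) is not engaged (there is no General Waiver in force), so (i) stands. So (b) is unavailable.
All of (c)'s requirements are met (annual gross revenue is $103,000, below the $108,000 limit; the employer operates from a single site). Turning to paragraph (k): (k) operates against (c): a current Schedule F Approval is held. Exception (c) does not apply.
Exception (d)'s conditions are all satisfied: a current Small Employer Certificate is held; the business's age is 26 months, under the 30 months limit. But: (l) operates against (d): a current Schedule 5 Declaration is held. (m), which would lift (l), is inapplicable — the qualifying period is 210 days, not below 175 days. (d) is therefore removed.
No exception displaces § 29.2.

Yes — Esme's design studio must maintain a written harassment policy.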